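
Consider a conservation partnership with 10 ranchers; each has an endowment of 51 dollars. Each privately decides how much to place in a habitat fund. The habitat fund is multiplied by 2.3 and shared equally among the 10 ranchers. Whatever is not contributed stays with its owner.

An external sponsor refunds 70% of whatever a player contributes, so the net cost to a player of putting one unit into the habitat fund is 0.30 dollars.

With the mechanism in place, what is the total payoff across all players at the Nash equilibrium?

With the mechanism, a contributed unit returns (2.3/10) / 0.30 = 0.7667 per unit of net cost — still below 1 — so contributing 0 remains dominant for every player.
Everyone keeps their endowment and the group total is 10 × 51 = 510.

510.00 dollars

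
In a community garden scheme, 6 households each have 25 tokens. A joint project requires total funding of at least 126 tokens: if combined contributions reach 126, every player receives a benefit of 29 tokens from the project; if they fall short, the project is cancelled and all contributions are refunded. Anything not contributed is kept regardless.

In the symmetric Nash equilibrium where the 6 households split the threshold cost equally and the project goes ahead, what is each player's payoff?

Equal share of the threshold: 126/6 = 21.
At this profile no one gains by cutting their contribution: any cut drops the total below 126, the project is cancelled, contributions are refunded, and the deviator ends with 25, which is less than 25 − 21 + 29 = 33. Contributing more than 21 just wastes the excess. So contributing exactly 21 is a best response.
Each player's payoff: 25 − 21 + 29 = 33.

33 tokens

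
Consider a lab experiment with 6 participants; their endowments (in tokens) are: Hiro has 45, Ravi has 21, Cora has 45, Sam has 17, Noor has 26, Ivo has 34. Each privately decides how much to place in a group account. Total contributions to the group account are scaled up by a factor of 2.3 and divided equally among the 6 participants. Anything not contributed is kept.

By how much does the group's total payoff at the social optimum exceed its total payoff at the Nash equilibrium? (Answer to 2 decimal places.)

244.40 tokens

The private return per contributed unit is 2.3/6 = 0.3833 < 1 for every player regardless of endowment, so the Nash equilibrium is zero contribution and the group total is Σ E_j = 45 + 21 + 45 + 17 + 26 + 34 = 188.
Each contributed unit returns 2.300 to the group, so the social optimum is full contribution by everyone: group total = 2.300 × 188 = 432.40.
Efficiency loss = (2.300 − 1) × 188 = 244.40.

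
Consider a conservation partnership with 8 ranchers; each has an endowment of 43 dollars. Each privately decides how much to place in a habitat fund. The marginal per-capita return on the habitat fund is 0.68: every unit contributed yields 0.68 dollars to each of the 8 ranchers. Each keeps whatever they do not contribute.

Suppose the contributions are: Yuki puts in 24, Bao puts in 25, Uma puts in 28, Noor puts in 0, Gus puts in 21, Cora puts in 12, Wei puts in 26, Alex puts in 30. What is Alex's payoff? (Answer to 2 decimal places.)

125.88 dollars

Total contributed: 24 + 25 + 28 + 0 + 21 + 12 + 26 + 30 = 166.
Each receives 0.68 × 166 = 112.88 from the habitat fund.
Alex keeps 43 − 30 = 13, so Alex's payoff is 13 + 112.88 = 125.88.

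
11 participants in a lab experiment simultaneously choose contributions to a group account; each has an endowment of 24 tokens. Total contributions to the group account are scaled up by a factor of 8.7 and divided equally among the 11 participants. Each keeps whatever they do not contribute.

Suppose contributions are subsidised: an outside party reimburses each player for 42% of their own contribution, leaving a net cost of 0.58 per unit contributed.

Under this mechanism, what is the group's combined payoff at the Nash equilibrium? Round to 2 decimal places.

The effective private return per unit is now (8.7/11) / 0.58 = 1.3636 > 1, so every player's dominant strategy flips to full contribution.
At the Nash equilibrium everyone contributes 24. Group total payoff = 11 × (24 × 0.42 + 8.7 × 24) = 2407.68.

2407.68 tokens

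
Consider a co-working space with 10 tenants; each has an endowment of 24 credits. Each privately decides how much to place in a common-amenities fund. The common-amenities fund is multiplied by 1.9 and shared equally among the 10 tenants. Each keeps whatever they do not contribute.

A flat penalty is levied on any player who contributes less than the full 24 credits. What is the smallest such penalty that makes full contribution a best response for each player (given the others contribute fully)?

Given the others contribute fully, the best deviation is to contribute 0 (any partial contribution still incurs the fine and gives up units whose private return 0.1900 is below 1).
Deviating from 24 to 0 saves 24 credits but forfeits the deviator's share of the drop in the common-amenities fund: 1.9/10 × 24 = 4.56.
So the deviation gain is 24 − 4.56 = 19.44, and the fine must be at least 19.44 credits to wipe it out.

19.44 credits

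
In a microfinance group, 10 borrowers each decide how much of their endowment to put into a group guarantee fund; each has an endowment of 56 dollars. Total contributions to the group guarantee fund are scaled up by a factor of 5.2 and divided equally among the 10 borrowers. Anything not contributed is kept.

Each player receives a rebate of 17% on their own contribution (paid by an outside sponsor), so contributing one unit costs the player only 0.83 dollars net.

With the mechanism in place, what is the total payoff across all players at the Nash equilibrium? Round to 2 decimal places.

560.00 dollars

The effective private return is (5.2/10) / 0.83 = 0.6265, which is still under 1, so the mechanism doesn't change anyone's dominant strategy: zero contribution.
Everyone keeps their endowment and the group total is 10 × 56 = 560.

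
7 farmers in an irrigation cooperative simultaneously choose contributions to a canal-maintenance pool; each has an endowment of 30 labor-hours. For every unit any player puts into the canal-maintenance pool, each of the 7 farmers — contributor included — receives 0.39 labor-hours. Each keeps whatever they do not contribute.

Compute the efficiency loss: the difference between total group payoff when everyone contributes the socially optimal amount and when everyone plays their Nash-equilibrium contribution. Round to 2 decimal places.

The private return per contributed unit is 0.39 < 1, so contributing 0 is dominant for every player. At the Nash equilibrium everyone keeps their 30, and the group total is 7 × 30 = 210.
Each contributed unit returns 2.730 to the group as a whole (0.39 to each of 7 players), which exceeds 1, so the social optimum is full contribution: group total = 2.730 × 210 = 573.30.
Efficiency loss = 573.30 − 210 = 363.30.

363.30 labor-hours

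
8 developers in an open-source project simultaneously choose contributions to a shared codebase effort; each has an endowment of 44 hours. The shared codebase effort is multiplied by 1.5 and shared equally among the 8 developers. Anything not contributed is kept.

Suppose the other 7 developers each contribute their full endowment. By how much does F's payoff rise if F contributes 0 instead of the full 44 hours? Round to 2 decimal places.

Switching from a contribution of 44 to 0 lets F keep an extra 44 hours, but lowers the shared codebase effort by 44, which costs F their own share of that drop: 1.5/8 × 44 = 8.25.
Net gain = 44 − 8.25 = 35.75. The private return per contributed unit (0.1875) is below 1, so free-riding is indeed the best response regardless of what the others do.

35.75 hours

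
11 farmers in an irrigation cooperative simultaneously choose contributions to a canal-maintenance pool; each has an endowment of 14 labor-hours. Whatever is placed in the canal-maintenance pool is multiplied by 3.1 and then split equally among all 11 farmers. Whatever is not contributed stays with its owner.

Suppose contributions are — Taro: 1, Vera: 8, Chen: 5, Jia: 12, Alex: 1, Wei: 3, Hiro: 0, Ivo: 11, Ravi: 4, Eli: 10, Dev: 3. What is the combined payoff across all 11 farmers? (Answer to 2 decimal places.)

Total contributed: 1 + 8 + 5 + 12 + 1 + 3 + 0 + 11 + 4 + 10 + 3 = 58; total kept: 11 × 14 − 58 = 96.
The canal-maintenance pool pays out 3.1 × 58 = 179.80 in aggregate.
Group total = 96 + 179.80 = 275.80.

275.80 labor-hours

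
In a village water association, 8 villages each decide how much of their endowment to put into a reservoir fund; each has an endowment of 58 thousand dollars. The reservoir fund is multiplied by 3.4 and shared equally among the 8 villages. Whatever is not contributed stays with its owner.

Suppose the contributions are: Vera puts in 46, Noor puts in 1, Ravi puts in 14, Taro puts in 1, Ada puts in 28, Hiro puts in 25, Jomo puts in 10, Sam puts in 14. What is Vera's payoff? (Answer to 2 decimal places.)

71.08 thousand dollars

Total contributed: 46 + 1 + 14 + 1 + 28 + 25 + 10 + 14 = 139.
Each receives 3.4 × 139 / 8 = 59.08 from the reservoir fund.
Vera keeps 58 − 46 = 12, so Vera's payoff is 12 + 59.08 = 71.08.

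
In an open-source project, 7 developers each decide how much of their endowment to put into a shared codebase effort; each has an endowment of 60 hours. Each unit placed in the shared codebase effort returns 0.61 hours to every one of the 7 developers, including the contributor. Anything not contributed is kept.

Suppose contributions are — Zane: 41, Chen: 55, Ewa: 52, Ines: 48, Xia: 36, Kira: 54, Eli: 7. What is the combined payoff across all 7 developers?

Total contributed: 41 + 55 + 52 + 48 + 36 + 54 + 7 = 293; total kept: 7 × 60 − 293 = 127.
The shared codebase effort pays out 0.61 × 7 × 293 = 1251.11 in aggregate.
Group total = 127 + 1251.11 = 1378.11.

1378.11 hours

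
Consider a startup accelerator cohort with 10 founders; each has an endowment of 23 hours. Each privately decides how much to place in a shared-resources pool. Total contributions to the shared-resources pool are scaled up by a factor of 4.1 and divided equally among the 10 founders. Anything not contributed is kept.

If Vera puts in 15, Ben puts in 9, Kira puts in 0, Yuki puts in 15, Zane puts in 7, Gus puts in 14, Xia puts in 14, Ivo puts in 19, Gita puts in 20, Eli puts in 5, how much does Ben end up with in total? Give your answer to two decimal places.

Total contributed: 15 + 9 + 0 + 15 + 7 + 14 + 14 + 19 + 20 + 5 = 118.
Each receives 4.1 × 118 / 10 = 48.38 from the shared-resources pool.
Ben keeps 23 − 9 = 14, so Ben's payoff is 14 + 48.38 = 62.38.

62.38 hours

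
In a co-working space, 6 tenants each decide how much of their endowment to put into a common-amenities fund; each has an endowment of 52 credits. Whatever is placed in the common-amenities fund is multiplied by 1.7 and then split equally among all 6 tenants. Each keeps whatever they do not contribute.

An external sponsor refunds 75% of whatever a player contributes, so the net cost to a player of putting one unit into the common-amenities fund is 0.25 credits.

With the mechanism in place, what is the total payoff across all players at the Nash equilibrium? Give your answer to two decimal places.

764.40 credits

The effective private return per unit is now (1.7/6) / 0.25 = 1.1333 > 1, so every player's dominant strategy flips to full contribution.
So the Nash equilibrium is full contribution by all 6; the group earns 6 × (52 × 0.75 + 1.7 × 52) = 764.40.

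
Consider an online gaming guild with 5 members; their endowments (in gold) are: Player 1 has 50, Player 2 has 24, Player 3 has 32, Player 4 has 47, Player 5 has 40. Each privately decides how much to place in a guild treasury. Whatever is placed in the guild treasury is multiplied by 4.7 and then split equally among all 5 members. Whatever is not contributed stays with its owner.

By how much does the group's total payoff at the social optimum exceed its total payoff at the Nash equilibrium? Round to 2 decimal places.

714.10 gold

The private return per contributed unit is 4.7/5 = 0.9400 < 1 for every player regardless of endowment, so the Nash equilibrium is zero contribution and the group total is Σ E_j = 50 + 24 + 32 + 47 + 40 = 193.
Each contributed unit returns 4.700 to the group, so the social optimum is full contribution by everyone: group total = 4.700 × 193 = 907.10.
Efficiency loss = (4.700 − 1) × 193 = 714.10.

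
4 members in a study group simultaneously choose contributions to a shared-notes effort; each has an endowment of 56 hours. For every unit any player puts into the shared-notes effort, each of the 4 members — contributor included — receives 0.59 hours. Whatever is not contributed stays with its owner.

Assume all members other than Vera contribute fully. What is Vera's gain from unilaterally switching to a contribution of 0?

Switching from a contribution of 56 to 0 lets Vera keep an extra 56 hours, but lowers the shared-notes effort by 56, which costs Vera their own share of that drop: 0.59 × 56 = 33.04.
Net gain = 56 − 33.04 = 22.96. The private return per contributed unit (0.59) is below 1, so free-riding is indeed the best response regardless of what the others do.

22.96 hours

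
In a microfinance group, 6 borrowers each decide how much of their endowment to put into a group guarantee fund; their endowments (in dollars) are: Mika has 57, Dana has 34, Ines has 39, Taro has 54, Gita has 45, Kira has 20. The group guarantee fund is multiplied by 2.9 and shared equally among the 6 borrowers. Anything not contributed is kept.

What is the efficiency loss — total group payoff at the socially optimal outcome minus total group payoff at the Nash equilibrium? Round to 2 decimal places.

The private return per contributed unit is 2.9/6 = 0.4833 < 1 for every player regardless of endowment, so the Nash equilibrium is zero contribution and the group total is Σ E_j = 57 + 34 + 39 + 54 + 45 + 20 = 249.
Each contributed unit returns 2.900 to the group, so the social optimum is full contribution by everyone: group total = 2.900 × 249 = 722.10.
Efficiency loss = (2.900 − 1) × 249 = 473.10.

473.10 dollars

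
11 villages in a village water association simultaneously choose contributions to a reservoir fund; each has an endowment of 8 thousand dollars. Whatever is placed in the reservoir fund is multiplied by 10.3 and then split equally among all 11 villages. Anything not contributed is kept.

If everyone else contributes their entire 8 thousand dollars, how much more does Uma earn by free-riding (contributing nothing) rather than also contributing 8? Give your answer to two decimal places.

Switching from a contribution of 8 to 0 lets Uma keep an extra 8 thousand dollars, but lowers the reservoir fund by 8, which costs Uma their own share of that drop: 10.3/11 × 8 = 7.49.
Net gain = 8 − 7.49 = 0.51. The private return per contributed unit (0.9364) is below 1, so free-riding is indeed the best response regardless of what the others do.

0.51 thousand dollars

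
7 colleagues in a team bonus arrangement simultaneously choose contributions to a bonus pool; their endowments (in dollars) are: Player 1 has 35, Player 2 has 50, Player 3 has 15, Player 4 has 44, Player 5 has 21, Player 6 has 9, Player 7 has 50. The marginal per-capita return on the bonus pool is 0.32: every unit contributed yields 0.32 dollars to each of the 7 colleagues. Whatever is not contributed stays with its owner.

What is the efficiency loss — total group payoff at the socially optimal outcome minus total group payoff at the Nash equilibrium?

277.76 dollars

The private return per contributed unit is 0.32 < 1 for everyone, so the Nash equilibrium is zero contribution and the group total is Σ E_j = 35 + 50 + 15 + 44 + 21 + 9 + 50 = 224.
Each contributed unit returns 2.240 to the group, so the social optimum is full contribution by everyone: group total = 2.240 × 224 = 501.76.
Efficiency loss = (2.240 − 1) × 224 = 277.76.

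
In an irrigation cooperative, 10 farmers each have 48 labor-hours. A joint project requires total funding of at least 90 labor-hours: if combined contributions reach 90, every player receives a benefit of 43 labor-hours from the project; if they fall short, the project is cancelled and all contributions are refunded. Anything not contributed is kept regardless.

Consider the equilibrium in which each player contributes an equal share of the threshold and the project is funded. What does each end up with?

82 labor-hours

Equal share of the threshold: 90/10 = 9.
At this profile no one gains by cutting their contribution: any cut drops the total below 90, the project is cancelled, contributions are refunded, and the deviator ends with 48, which is less than 48 − 9 + 43 = 82. Contributing more than 9 just wastes the excess. So contributing exactly 9 is a best response.
Each player's payoff: 48 − 9 + 43 = 82.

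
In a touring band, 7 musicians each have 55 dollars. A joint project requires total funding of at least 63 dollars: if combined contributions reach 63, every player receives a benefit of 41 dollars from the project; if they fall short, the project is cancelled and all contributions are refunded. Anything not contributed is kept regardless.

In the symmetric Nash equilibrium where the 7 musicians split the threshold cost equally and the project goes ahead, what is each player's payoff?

87 dollars

Equal share of the threshold: 63/7 = 9.
At this profile no one gains by cutting their contribution: any cut drops the total below 63, the project is cancelled, contributions are refunded, and the deviator ends with 55, which is less than 55 − 9 + 41 = 87. Contributing more than 9 just wastes the excess. So contributing exactly 9 is a best response.
Each player's payoff: 55 − 9 + 41 = 87.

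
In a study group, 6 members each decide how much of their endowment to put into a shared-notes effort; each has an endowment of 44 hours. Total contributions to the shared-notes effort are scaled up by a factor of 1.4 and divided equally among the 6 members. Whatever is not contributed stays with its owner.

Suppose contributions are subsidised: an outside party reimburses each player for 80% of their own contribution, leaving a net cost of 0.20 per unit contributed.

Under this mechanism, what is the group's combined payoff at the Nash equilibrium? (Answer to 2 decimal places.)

580.80 hours

Under the mechanism each unit contributed yields (1.4/6) / 0.20 = 1.1667 back to its contributor per unit of net cost, which exceeds 1, making full contribution the dominant choice for everyone.
So the Nash equilibrium is full contribution by all 6; the group earns 6 × (44 × 0.80 + 1.4 × 44) = 580.80.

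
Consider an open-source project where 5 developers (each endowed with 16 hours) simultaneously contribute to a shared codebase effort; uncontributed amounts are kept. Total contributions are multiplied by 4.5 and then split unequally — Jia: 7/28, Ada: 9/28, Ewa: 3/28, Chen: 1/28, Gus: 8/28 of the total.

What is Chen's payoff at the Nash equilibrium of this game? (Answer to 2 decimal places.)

23.71 hours

For player j, contributing a unit is worthwhile iff 4.5 × (j's share) ≥ 1, i.e. iff j's share is at least 0.2222.
Jia, Ada and Gus clear that bar, contributing 16 each; the remaining 2 contribute 0. Total contributed: 48.
Chen keeps 16 and receives 4.5 × 48 × 1/28 = 7.71 from the shared codebase effort, for a payoff of 23.71.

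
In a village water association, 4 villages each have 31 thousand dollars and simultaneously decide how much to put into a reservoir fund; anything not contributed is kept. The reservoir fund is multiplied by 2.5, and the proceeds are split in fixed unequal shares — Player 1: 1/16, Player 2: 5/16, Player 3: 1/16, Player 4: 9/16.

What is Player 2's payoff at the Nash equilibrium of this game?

Player j's private return per contributed unit is 2.5 × (j's share). Contributing is weakly dominant for j when that share is at least 1/2.5 = 0.4000, and contributing 0 is dominant otherwise.
Player 4 alone (share 9/16) is above the threshold, contributing 31; the remaining 3 contribute 0. Total contributed: 31.
Player 2 keeps 31 and receives 2.5 × 31 × 5/16 = 24.22 from the reservoir fund, for a payoff of 55.22.

55.22 thousand dollars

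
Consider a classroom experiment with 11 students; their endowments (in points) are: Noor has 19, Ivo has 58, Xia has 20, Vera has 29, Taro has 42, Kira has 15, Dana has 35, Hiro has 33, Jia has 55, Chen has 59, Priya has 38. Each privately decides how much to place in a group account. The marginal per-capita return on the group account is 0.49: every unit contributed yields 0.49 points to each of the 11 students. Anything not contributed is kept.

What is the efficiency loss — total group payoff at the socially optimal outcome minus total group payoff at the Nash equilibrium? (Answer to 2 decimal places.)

1769.17 points

The private return per contributed unit is 0.49 < 1 for everyone, so the Nash equilibrium is zero contribution and the group total is Σ E_j = 19 + 58 + 20 + 29 + 42 + 15 + 35 + 33 + 55 + 59 + 38 = 403.
Each contributed unit returns 5.390 to the group, so the social optimum is full contribution by everyone: group total = 5.390 × 403 = 2172.17.
Efficiency loss = (5.390 − 1) × 403 = 1769.17.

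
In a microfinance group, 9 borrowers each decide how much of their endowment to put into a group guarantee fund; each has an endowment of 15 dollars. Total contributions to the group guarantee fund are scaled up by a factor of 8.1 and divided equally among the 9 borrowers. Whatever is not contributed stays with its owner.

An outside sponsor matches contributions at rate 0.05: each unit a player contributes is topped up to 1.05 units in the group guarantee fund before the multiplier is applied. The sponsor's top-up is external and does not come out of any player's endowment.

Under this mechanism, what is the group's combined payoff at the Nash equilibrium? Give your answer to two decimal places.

135.00 dollars

The effective private return is 8.1 × 1.05 / 9 = 0.9450, which is still under 1, so the mechanism doesn't change anyone's dominant strategy: zero contribution.
Everyone keeps their endowment and the group total is 9 × 15 = 135.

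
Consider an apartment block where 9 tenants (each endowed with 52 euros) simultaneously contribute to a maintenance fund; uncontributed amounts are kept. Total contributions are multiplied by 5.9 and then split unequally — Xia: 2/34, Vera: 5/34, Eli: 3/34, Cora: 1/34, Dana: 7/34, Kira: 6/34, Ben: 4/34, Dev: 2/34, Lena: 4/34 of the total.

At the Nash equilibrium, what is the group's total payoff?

A player with share s gets back 5.9·s per unit contributed, so full contribution is dominant for anyone with s > 1/5.9 = 0.1695 and zero contribution is dominant for anyone below.
Dana and Kira are above the threshold, contributing 52 each; the remaining 7 contribute 0. Total contributed: 104.
The maintenance fund pays out 5.9 × 104 = 613.60 in total (split across the unequal shares, but the aggregate is all that matters for the group sum).
The 7 free-riders keep 52 each, adding 364. Group total = 364 + 613.60 = 977.60.

977.60 euros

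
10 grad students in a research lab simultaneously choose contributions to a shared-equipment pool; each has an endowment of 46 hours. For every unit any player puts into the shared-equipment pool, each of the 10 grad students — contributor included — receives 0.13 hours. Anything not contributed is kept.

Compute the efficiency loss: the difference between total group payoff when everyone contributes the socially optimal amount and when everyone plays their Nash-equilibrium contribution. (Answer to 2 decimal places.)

The private return per contributed unit is 0.13 < 1, so contributing 0 is dominant for every player. At the Nash equilibrium everyone keeps their 46, and the group total is 10 × 46 = 460.
Each contributed unit returns 1.300 to the group as a whole (0.13 to each of 10 players), which exceeds 1, so the social optimum is full contribution: group total = 1.300 × 460 = 598.00.
Efficiency loss = 598.00 − 460 = 138.00.

138.00 hours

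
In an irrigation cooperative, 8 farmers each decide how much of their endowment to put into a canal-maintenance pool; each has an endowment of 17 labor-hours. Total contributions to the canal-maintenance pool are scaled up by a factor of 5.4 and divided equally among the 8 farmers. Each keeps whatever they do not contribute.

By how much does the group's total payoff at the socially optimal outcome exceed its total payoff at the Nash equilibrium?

598.40 labor-hours

Each contributed unit returns 5.4/8 = 0.6750 to its contributor — below 1 — so contributing 0 is dominant for every player. At the Nash equilibrium everyone keeps their 17, and the group total is 8 × 17 = 136.
Each contributed unit returns 5.400 to the group as a whole (0.6750 to each of 8 players), which exceeds 1, so the social optimum is full contribution: group total = 5.400 × 136 = 734.40.
Efficiency loss = 734.40 − 136 = 598.40.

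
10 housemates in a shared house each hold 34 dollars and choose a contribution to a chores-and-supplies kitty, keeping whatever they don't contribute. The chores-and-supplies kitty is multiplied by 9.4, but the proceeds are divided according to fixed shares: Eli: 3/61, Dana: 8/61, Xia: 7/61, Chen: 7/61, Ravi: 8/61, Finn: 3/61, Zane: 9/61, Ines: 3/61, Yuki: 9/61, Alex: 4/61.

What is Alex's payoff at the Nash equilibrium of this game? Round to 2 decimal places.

Player j's private return per contributed unit is 9.4 × (j's share). Contributing is weakly dominant for j when that share is at least 1/9.4 = 0.1064, and contributing 0 is dominant otherwise.
Dana, Xia, Chen, Ravi, Zane and Yuki are above the threshold, contributing 34 each; the remaining 4 contribute 0. Total contributed: 204.
Alex keeps 34 and receives 9.4 × 204 × 4/61 = 125.74 from the chores-and-supplies kitty, for a payoff of 159.74.

159.74 dollars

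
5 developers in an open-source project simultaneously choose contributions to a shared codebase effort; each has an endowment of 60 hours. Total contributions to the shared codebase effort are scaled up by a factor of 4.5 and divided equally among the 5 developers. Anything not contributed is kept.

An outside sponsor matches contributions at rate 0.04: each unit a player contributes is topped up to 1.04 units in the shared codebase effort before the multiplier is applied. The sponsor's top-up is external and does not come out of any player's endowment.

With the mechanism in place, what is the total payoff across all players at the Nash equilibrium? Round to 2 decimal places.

Even with the mechanism, each unit contributed returns only 4.5 × 1.04 / 5 = 0.9360 per unit of net cost, so contributing nothing is still dominant.
At the Nash equilibrium no one contributes; group total payoff = 5 × 60 = 300.

300.00 hours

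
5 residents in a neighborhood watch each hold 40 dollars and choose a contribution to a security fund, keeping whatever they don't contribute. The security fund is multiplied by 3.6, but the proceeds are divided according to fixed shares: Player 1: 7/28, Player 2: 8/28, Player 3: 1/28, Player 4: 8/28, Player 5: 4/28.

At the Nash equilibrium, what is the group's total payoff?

Player j's private return per contributed unit is 3.6 × (j's share). Contributing is weakly dominant for j when that share is at least 1/3.6 = 0.2778, and contributing 0 is dominant otherwise.
The shares above 0.2778 belong to Player 2 and Player 4, contributing 40 each; the remaining 3 contribute 0. Total contributed: 80.
The security fund pays out 3.6 × 80 = 288.00 in total (split across the unequal shares, but the aggregate is all that matters for the group sum).
The 3 free-riders keep 40 each, adding 120. Group total = 120 + 288.00 = 408.00.

408.00 dollars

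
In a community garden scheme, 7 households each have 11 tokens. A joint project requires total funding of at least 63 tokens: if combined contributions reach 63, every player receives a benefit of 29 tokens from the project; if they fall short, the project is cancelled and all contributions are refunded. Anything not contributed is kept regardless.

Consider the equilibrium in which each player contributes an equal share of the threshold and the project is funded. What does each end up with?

Equal share of the threshold: 63/7 = 9.
At this profile no one gains by cutting their contribution: any cut drops the total below 63, the project is cancelled, contributions are refunded, and the deviator ends with 11, which is less than 11 − 9 + 29 = 31. Contributing more than 9 just wastes the excess. So contributing exactly 9 is a best response.
Each player's payoff: 11 − 9 + 29 = 31.

31 tokens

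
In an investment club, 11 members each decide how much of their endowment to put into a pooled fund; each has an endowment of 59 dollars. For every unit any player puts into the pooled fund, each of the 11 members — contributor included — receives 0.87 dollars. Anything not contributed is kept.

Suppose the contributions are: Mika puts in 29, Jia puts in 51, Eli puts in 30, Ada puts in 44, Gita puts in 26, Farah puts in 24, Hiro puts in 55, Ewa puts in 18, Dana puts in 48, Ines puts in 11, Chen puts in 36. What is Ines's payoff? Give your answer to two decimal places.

371.64 dollars

Total contributed: 29 + 51 + 30 + 44 + 26 + 24 + 55 + 18 + 48 + 11 + 36 = 372.
Each receives 0.87 × 372 = 323.64 from the pooled fund.
Ines keeps 59 − 11 = 48, so Ines's payoff is 48 + 323.64 = 371.64.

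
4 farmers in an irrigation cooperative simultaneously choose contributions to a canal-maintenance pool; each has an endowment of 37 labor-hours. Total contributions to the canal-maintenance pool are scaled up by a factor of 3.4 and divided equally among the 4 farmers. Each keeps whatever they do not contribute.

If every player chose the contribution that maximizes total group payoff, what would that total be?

Each contributed unit returns 3.400 to the group as a whole (0.8500 to each of 4 players), which exceeds 1, so the social optimum is full contribution: group total = 3.400 × 148 = 503.20.

503.20 labor-hours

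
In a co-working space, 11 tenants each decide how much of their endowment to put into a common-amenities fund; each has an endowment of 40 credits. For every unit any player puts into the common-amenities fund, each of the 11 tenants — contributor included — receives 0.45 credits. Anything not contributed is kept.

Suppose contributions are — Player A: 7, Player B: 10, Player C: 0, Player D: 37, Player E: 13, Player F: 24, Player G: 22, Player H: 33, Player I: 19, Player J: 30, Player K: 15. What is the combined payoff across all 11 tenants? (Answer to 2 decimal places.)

Total contributed: 7 + 10 + 0 + 37 + 13 + 24 + 22 + 33 + 19 + 30 + 15 = 210; total kept: 11 × 40 − 210 = 230.
The common-amenities fund pays out 0.45 × 11 × 210 = 1039.50 in aggregate.
Group total = 230 + 1039.50 = 1269.50.

1269.50 credits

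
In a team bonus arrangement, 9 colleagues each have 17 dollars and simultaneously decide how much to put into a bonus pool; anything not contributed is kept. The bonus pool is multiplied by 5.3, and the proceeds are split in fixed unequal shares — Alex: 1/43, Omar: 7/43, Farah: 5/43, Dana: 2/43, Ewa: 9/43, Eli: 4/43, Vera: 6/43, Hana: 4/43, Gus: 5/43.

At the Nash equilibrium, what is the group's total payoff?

Each unit j contributes comes back to j as 5.3 × (j's share), so j prefers to contribute only if that share exceeds 1/5.3 = 0.1887; otherwise keeping the unit dominates.
The only share above 0.1887 is Ewa's 9/43, contributing 17; the remaining 8 contribute 0. Total contributed: 17.
The bonus pool pays out 5.3 × 17 = 90.10 in total (split across the unequal shares, but the aggregate is all that matters for the group sum).
The 8 free-riders keep 17 each, adding 136. Group total = 136 + 90.10 = 226.10.

226.10 dollars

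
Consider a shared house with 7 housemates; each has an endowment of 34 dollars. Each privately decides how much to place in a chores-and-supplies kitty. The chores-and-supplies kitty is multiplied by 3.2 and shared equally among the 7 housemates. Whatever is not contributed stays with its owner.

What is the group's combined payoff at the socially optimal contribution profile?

761.60 dollars

Each contributed unit returns 3.200 to the group as a whole (0.4571 to each of 7 players), which exceeds 1, so the social optimum is full contribution: group total = 3.200 × 238 = 761.60.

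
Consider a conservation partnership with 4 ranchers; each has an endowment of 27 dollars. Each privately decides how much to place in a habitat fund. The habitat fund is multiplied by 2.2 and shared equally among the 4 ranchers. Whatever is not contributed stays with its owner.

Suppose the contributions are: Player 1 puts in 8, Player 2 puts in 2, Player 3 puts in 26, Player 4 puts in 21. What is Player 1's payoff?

50.35 dollars

Total contributed: 8 + 2 + 26 + 21 = 57.
Each receives 2.2 × 57 / 4 = 31.35 from the habitat fund.
Player 1 keeps 27 − 8 = 19, so Player 1's payoff is 19 + 31.35 = 50.35.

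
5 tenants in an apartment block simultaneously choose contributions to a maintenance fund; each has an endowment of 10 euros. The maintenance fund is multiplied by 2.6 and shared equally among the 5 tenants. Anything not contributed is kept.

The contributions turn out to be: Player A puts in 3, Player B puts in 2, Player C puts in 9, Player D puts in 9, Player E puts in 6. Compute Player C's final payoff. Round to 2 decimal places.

Total contributed: 3 + 2 + 9 + 9 + 6 = 29.
Each receives 2.6 × 29 / 5 = 15.08 from the maintenance fund.
Player C keeps 10 − 9 = 1, so Player C's payoff is 1 + 15.08 = 16.08.

16.08 euros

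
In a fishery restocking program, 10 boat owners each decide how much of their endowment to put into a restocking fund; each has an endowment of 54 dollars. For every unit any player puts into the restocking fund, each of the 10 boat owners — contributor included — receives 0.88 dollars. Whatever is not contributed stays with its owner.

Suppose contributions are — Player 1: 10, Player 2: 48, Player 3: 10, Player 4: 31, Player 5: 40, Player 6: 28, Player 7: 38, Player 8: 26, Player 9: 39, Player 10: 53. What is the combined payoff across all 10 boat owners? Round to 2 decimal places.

3059.40 dollars

Total contributed: 10 + 48 + 10 + 31 + 40 + 28 + 38 + 26 + 39 + 53 = 323; total kept: 10 × 54 − 323 = 217.
The restocking fund pays out 0.88 × 10 × 323 = 2842.40 in aggregate.
Group total = 217 + 2842.40 = 3059.40.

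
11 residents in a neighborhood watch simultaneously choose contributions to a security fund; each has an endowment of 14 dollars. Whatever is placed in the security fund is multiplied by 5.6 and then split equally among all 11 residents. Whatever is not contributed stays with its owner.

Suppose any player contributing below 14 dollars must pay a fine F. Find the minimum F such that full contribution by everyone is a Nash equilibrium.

Given the others contribute fully, the best deviation is to contribute 0 (any partial contribution still incurs the fine and gives up units whose private return 0.5091 is below 1).
Deviating from 14 to 0 saves 14 dollars but forfeits the deviator's share of the drop in the security fund: 5.6/11 × 14 = 7.13.
So the deviation gain is 14 − 7.13 = 6.87, and the fine must be at least 6.87 dollars to wipe it out.

6.87 dollars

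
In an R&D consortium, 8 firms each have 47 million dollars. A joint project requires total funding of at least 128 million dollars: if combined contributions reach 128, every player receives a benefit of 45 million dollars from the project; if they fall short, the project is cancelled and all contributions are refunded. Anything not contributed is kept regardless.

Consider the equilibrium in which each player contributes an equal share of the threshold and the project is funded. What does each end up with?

Equal share of the threshold: 128/8 = 16.
At this profile no one gains by cutting their contribution: any cut drops the total below 128, the project is cancelled, contributions are refunded, and the deviator ends with 47, which is less than 47 − 16 + 45 = 76. Contributing more than 16 just wastes the excess. So contributing exactly 16 is a best response.
Each player's payoff: 47 − 16 + 45 = 76.

76 million dollars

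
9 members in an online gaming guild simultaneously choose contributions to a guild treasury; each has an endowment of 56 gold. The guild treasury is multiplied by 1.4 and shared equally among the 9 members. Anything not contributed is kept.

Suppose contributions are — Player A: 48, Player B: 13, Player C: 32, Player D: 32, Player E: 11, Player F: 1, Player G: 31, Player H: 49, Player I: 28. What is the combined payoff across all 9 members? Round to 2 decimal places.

602.00 gold

Total contributed: 48 + 13 + 32 + 32 + 11 + 1 + 31 + 49 + 28 = 245; total kept: 9 × 56 − 245 = 259.
The guild treasury pays out 1.4 × 245 = 343.00 in aggregate.
Group total = 259 + 343.00 = 602.00.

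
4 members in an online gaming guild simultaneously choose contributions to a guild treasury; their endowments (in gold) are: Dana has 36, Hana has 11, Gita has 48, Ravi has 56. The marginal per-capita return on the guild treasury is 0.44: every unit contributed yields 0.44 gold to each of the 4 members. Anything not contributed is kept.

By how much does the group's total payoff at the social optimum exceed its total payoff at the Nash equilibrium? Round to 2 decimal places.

The private return per contributed unit is 0.44 < 1 for everyone, so the Nash equilibrium is zero contribution and the group total is Σ E_j = 36 + 11 + 48 + 56 = 151.
Each contributed unit returns 1.760 to the group, so the social optimum is full contribution by everyone: group total = 1.760 × 151 = 265.76.
Efficiency loss = (1.760 − 1) × 151 = 114.76.

114.76 gold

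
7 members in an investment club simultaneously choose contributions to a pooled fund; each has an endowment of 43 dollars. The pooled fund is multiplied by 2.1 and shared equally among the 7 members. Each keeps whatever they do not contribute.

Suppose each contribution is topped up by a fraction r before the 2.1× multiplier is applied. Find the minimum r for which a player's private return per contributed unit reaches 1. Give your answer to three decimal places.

With matching at rate r, one contributed unit becomes (1 + r) in the pooled fund and returns 2.1 × (1 + r) / 7 to the contributor.
Setting this equal to 1: 1 + r = 7/2.1 = 3.3333.
So the minimum matching rate is r = 3.3333 − 1 = 2.333.

2.333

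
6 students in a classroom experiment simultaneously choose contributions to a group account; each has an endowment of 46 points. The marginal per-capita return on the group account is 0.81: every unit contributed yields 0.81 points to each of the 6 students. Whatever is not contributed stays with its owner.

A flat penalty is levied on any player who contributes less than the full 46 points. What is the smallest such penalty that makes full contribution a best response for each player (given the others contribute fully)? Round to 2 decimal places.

Given the others contribute fully, the best deviation is to contribute 0 (any partial contribution still incurs the fine and gives up units whose private return 0.81 is below 1).
Deviating from 46 to 0 saves 46 points but forfeits the deviator's share of the drop in the group account: 0.81 × 46 = 37.26.
So the deviation gain is 46 − 37.26 = 8.74, and the fine must be at least 8.74 points to wipe it out.

8.74 points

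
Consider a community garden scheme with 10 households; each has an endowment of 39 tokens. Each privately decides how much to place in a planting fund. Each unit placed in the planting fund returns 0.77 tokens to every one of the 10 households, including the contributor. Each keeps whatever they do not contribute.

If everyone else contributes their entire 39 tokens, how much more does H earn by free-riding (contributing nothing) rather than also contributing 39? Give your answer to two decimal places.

8.97 tokens

Switching from a contribution of 39 to 0 lets H keep an extra 39 tokens, but lowers the planting fund by 39, which costs H their own share of that drop: 0.77 × 39 = 30.03.
Net gain = 39 − 30.03 = 8.97. The private return per contributed unit (0.77) is below 1, so free-riding is indeed the best response regardless of what the others do.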